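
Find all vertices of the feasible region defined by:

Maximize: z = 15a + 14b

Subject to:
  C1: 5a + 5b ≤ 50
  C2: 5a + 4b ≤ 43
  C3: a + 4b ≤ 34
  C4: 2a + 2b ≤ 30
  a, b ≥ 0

(0, 0), (8.6, 0), (3, 7), (2, 8), (0, 8.5)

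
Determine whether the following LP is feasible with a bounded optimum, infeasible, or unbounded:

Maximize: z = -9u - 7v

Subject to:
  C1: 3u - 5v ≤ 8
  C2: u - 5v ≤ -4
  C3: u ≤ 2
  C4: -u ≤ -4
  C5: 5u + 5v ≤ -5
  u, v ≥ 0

Infeasible (no feasible solution exists)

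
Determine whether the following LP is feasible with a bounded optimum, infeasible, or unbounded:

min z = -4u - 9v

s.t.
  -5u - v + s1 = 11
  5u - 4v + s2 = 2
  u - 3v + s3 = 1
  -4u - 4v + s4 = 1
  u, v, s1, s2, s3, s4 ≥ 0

Unbounded (objective can decrease without bound)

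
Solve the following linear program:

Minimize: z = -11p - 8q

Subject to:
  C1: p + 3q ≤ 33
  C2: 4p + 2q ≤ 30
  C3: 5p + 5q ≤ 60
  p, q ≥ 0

Evaluate the objective at each vertex of the feasible region:
  z(0, 0) = 0
  z(7.5, 0) = -82.5
  z(3, 9) = -105  ←
  z(1.5, 10.5) = -100.5
  z(0, 11) = -88
The minimum is at p = 3, q = 9.

p = 3, q = 9, z = -105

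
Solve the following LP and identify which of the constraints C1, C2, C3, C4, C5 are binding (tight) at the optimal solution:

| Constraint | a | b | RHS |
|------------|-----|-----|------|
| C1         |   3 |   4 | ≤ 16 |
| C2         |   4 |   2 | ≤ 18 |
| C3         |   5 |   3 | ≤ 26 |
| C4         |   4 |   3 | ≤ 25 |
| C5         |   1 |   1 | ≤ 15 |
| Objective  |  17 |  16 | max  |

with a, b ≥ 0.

At a = 4, b = 1, compute slack b - a·x for each constraint:
  C1: 16 − 16 = 0  (binding)
  C2: 18 − 18 = 0  (binding)
  C3: 26 − 23 = 3  (slack)
  C4: 25 − 19 = 6  (slack)
  C5: 15 − 5 = 10  (slack)

Optimal: a = 4, b = 1
Binding: C1, C2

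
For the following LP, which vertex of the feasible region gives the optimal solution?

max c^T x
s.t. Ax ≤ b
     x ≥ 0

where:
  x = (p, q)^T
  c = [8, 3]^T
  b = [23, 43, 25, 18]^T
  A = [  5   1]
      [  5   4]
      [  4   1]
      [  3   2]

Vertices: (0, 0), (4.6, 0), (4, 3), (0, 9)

Evaluate the objective at each vertex of the feasible region:
  z(0, 0) = 0
  z(4.6, 0) = 36.8
  z(4, 3) = 41  ←
  z(0, 9) = 27
The maximum is at p = 4, q = 3.

(4, 3)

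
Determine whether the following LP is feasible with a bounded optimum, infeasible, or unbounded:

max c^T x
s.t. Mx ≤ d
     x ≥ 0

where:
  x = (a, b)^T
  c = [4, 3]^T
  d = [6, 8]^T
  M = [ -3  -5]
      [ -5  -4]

Unbounded (objective can increase without bound)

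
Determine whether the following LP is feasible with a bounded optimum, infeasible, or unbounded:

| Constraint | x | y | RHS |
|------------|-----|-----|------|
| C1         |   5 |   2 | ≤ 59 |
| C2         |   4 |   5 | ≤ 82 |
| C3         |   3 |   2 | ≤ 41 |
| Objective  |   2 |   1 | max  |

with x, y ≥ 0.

Feasible with a bounded optimal solution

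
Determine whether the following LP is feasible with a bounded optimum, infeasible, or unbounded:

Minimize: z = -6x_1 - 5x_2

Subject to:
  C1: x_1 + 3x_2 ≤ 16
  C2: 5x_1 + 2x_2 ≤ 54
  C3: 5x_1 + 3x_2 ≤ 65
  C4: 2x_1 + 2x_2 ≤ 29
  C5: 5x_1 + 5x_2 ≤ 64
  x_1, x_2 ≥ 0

Feasible with a bounded optimal solution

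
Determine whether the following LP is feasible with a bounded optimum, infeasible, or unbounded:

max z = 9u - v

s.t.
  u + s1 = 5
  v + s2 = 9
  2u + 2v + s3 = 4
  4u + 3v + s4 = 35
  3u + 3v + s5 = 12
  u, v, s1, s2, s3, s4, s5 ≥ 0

Feasible with a bounded optimal solution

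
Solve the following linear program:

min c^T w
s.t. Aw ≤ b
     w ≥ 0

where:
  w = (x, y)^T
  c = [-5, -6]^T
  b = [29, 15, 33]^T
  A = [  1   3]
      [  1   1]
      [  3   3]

Evaluate the objective at each vertex of the feasible region:
  z(0, 0) = 0
  z(11, 0) = -55
  z(2, 9) = -64  ←
  z(0, 9.667) = -58
The minimum is at x = 2, y = 9.

x = 2, y = 9, z = -64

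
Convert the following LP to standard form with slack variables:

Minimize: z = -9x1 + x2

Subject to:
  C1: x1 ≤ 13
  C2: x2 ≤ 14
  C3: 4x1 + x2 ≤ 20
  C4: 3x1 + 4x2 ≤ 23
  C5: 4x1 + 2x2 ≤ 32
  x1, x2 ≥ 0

min z = -9x1 + x2

s.t.
  x1 + s1 = 13
  x2 + s2 = 14
  4x1 + x2 + s3 = 20
  3x1 + 4x2 + s4 = 23
  4x1 + 2x2 + s5 = 32
  x1, x2, s1, s2, s3, s4, s5 ≥ 0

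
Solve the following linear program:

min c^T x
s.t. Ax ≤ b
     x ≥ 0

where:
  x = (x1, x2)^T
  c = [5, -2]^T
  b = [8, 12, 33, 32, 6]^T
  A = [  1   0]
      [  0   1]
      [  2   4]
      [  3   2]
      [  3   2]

Evaluate the objective at each vertex of the feasible region:
  z(0, 0) = 0
  z(2, 0) = 10
  z(0, 3) = -6  ←
The minimum is at x1 = 0, x2 = 3.

x1 = 0, x2 = 3, z = -6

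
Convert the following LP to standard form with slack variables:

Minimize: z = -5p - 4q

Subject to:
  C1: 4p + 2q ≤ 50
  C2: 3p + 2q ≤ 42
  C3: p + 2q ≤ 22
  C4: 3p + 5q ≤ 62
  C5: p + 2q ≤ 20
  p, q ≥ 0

min z = -5p - 4q

s.t.
  4p + 2q + s1 = 50
  3p + 2q + s2 = 42
  p + 2q + s3 = 22
  3p + 5q + s4 = 62
  p + 2q + s5 = 20
  p, q, s1, s2, s3, s4, s5 ≥ 0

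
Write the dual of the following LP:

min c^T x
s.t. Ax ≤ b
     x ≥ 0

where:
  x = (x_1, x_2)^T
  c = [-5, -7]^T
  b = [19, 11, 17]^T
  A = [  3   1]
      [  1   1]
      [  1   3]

Primal min cᵀx s.t. Ax ≤ b, x ≥ 0  →  Dual max −bᵀy s.t. Aᵀy ≥ −c, y ≥ 0.

Maximize: z = -19y1 - 11y2 - 17y3

Subject to:
  3y1 + y2 + y3 ≥ 5
  y1 + y2 + 3y3 ≥ 7
  y1, y2, y3 ≥ 0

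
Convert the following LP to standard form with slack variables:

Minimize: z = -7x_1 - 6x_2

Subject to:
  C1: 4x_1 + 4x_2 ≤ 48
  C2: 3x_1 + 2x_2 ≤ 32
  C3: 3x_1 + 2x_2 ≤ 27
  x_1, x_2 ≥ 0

min z = -7x_1 - 6x_2

s.t.
  4x_1 + 4x_2 + s1 = 48
  3x_1 + 2x_2 + s2 = 32
  3x_1 + 2x_2 + s3 = 27
  x_1, x_2, s1, s2, s3 ≥ 0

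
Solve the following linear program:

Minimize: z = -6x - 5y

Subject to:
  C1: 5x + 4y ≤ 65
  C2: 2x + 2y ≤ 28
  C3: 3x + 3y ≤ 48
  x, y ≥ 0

Evaluate the objective at each vertex of the feasible region:
  z(0, 0) = 0
  z(13, 0) = -78
  z(9, 5) = -79  ←
  z(0, 14) = -70
The minimum is at x = 9, y = 5.

x = 9, y = 5, z = -79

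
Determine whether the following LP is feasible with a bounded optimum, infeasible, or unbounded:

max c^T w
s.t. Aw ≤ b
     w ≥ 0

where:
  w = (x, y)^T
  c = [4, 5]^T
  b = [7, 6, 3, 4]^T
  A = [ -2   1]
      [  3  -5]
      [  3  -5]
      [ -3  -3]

Unbounded (objective can increase without bound)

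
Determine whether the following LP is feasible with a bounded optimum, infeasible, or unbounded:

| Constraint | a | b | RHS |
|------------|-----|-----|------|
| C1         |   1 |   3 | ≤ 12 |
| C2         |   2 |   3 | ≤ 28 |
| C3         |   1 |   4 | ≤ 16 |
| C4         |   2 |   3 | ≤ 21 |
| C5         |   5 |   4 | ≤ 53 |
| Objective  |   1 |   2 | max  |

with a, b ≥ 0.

Feasible with a bounded optimal solution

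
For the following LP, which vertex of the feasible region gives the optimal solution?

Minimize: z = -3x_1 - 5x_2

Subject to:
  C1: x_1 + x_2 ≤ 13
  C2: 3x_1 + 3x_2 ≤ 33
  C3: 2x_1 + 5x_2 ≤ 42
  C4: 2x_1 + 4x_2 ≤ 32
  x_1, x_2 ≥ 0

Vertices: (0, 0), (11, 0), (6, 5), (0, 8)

Evaluate the objective at each vertex of the feasible region:
  z(0, 0) = 0
  z(11, 0) = -33
  z(6, 5) = -43  ←
  z(0, 8) = -40
The minimum is at x_1 = 6, x_2 = 5.

(6, 5)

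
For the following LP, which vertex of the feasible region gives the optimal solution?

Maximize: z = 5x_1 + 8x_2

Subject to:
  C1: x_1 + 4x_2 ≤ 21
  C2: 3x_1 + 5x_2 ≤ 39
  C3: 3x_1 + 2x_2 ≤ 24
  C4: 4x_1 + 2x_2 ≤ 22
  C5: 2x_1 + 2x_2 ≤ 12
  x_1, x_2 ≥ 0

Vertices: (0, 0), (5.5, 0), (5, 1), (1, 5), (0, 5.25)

Evaluate the objective at each vertex of the feasible region:
  z(0, 0) = 0
  z(5.5, 0) = 27.5
  z(5, 1) = 33
  z(1, 5) = 45  ←
  z(0, 5.25) = 42
The maximum is at x_1 = 1, x_2 = 5.

(1, 5)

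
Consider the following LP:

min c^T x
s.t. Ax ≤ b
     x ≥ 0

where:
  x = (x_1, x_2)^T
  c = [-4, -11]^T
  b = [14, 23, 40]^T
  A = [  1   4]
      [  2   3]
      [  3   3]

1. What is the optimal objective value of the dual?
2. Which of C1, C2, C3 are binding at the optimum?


1. -51
2. C1, C2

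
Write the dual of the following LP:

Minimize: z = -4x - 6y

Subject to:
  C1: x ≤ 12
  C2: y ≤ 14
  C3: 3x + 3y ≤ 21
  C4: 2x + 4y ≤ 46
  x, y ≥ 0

Primal min cᵀx s.t. Ax ≤ b, x ≥ 0  →  Dual max −bᵀy s.t. Aᵀy ≥ −c, y ≥ 0.

Maximize: z = -12y1 - 14y2 - 21y3 - 46y4

Subject to:
  y1 + 3y3 + 2y4 ≥ 4
  y2 + 3y3 + 4y4 ≥ 6
  y1, y2, y3, y4 ≥ 0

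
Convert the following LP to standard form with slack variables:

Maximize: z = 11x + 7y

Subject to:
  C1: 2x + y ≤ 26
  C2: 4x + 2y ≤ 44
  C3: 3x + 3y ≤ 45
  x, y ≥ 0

max z = 11x + 7y

s.t.
  2x + y + s1 = 26
  4x + 2y + s2 = 44
  3x + 3y + s3 = 45
  x, y, s1, s2, s3 ≥ 0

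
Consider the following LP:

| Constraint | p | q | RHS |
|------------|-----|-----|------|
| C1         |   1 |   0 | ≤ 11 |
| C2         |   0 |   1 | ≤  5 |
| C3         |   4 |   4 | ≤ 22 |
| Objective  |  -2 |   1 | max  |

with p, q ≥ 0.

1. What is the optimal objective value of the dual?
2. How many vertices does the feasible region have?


1. 5
2. 4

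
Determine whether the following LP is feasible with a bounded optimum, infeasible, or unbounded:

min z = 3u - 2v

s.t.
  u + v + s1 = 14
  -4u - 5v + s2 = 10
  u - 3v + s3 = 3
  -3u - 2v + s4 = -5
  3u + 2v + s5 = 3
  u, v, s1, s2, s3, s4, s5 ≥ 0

Infeasible (no feasible solution exists)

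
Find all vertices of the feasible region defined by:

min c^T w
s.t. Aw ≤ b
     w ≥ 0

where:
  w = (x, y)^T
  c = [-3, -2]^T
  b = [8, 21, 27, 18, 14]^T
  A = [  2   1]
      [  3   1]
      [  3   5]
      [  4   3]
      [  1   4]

(0, 0), (4, 0), (3, 2), (2.308, 2.923), (0, 3.5)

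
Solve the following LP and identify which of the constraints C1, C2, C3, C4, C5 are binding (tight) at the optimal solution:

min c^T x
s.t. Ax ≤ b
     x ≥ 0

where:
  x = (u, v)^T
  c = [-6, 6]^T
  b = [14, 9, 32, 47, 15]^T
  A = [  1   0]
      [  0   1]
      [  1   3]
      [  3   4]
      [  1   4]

At u = 14, v = 0, compute slack b - a·x for each constraint:
  C1: 14 − 14 = 0  (binding)
  C2: 9 − 0 = 9  (slack)
  C3: 32 − 14 = 18  (slack)
  C4: 47 − 42 = 5  (slack)
  C5: 15 − 14 = 1  (slack)

Optimal: u = 14, v = 0
Binding: C1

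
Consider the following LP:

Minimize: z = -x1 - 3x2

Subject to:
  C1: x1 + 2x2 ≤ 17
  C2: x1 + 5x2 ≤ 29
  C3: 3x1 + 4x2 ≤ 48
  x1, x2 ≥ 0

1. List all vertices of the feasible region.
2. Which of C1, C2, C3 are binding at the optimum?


1. (0, 0), (16, 0), (14, 1.5), (9, 4), (0, 5.8)
2. C1, C2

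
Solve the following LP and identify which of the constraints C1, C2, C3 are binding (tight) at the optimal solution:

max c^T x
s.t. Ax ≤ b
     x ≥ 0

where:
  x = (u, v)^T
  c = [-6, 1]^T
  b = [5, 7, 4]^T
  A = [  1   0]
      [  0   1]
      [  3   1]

At u = 0, v = 4, compute slack b - a·x for each constraint:
  C1: 5 − 0 = 5  (slack)
  C2: 7 − 4 = 3  (slack)
  C3: 4 − 4 = 0  (binding)

Optimal: u = 0, v = 4
Binding: C3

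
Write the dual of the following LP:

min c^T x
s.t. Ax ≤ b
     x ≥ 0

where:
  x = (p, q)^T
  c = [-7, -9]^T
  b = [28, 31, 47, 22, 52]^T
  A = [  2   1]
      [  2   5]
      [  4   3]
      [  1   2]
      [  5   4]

Primal min cᵀx s.t. Ax ≤ b, x ≥ 0  →  Dual max −bᵀy s.t. Aᵀy ≥ −c, y ≥ 0.

Maximize: z = -28y1 - 31y2 - 47y3 - 22y4 - 52y5

Subject to:
  2y1 + 2y2 + 4y3 + y4 + 5y5 ≥ 7
  y1 + 5y2 + 3y3 + 2y4 + 4y5 ≥ 9
  y1, y2, y3, y4, y5 ≥ 0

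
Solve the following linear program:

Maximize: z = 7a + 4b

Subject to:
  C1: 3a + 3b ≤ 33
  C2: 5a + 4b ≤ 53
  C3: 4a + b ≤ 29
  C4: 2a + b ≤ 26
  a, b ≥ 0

Evaluate the objective at each vertex of the feasible region:
  z(0, 0) = 0
  z(7.25, 0) = 50.75
  z(6, 5) = 62  ←
  z(0, 11) = 44
The maximum is at a = 6, b = 5.

a = 6, b = 5, z = 62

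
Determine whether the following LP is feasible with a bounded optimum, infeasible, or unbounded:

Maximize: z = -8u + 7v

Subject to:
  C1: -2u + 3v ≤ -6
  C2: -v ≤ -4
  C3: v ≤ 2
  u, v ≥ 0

Infeasible (no feasible solution exists)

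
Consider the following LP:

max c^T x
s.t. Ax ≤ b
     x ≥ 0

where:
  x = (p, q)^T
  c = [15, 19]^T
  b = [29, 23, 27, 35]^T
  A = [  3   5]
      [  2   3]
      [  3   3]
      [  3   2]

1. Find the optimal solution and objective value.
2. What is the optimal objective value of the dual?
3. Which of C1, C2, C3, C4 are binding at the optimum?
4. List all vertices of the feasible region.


1. p = 8, q = 1, z = 139
2. 139
3. C1, C3
4. (0, 0), (9, 0), (8, 1), (0, 5.8)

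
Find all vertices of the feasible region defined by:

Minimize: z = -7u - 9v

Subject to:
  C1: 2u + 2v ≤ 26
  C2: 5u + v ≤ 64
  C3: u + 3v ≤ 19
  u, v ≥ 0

(0, 0), (12.8, 0), (12.75, 0.25), (10, 3), (0, 6.333)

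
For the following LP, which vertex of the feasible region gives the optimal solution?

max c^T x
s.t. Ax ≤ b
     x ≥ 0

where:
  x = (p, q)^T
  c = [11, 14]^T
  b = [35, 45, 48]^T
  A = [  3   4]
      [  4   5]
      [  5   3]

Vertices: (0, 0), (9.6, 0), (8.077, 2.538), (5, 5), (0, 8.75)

Evaluate the objective at each vertex of the feasible region:
  z(0, 0) = 0
  z(9.6, 0) = 105.6
  z(8.077, 2.538) = 124.4
  z(5, 5) = 125  ←
  z(0, 8.75) = 122.5
The maximum is at p = 5, q = 5.

(5, 5)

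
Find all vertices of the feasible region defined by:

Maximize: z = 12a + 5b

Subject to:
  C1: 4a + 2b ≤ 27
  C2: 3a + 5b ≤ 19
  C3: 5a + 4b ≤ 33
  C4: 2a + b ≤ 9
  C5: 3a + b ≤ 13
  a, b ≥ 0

(0, 0), (4.333, 0), (4, 1), (3.714, 1.571), (0, 3.8)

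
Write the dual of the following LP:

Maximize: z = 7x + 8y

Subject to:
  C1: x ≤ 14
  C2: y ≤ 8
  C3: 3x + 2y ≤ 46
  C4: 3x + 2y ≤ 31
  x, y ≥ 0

Primal max cᵀx s.t. Ax ≤ b, x ≥ 0  →  Dual min bᵀy s.t. Aᵀy ≥ c, y ≥ 0.

Minimize: z = 14y1 + 8y2 + 46y3 + 31y4

Subject to:
  y1 + 3y3 + 3y4 ≥ 7
  y2 + 2y3 + 2y4 ≥ 8
  y1, y2, y3, y4 ≥ 0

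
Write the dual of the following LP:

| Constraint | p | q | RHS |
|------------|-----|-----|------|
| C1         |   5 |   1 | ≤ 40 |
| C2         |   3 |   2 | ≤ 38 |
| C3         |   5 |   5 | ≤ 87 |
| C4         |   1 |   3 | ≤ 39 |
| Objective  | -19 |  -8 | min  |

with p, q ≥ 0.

Primal min cᵀx s.t. Ax ≤ b, x ≥ 0  →  Dual max −bᵀy s.t. Aᵀy ≥ −c, y ≥ 0.

Maximize: z = -40y1 - 38y2 - 87y3 - 39y4

Subject to:
  5y1 + 3y2 + 5y3 + y4 ≥ 19
  y1 + 2y2 + 5y3 + 3y4 ≥ 8
  y1, y2, y3, y4 ≥ 0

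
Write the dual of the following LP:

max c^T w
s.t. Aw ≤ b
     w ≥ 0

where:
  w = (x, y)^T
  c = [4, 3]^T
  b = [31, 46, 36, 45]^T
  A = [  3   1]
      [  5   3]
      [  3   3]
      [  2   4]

Primal max cᵀx s.t. Ax ≤ b, x ≥ 0  →  Dual min bᵀy s.t. Aᵀy ≥ c, y ≥ 0.

Minimize: z = 31y1 + 46y2 + 36y3 + 45y4

Subject to:
  3y1 + 5y2 + 3y3 + 2y4 ≥ 4
  y1 + 3y2 + 3y3 + 4y4 ≥ 3
  y1, y2, y3, y4 ≥ 0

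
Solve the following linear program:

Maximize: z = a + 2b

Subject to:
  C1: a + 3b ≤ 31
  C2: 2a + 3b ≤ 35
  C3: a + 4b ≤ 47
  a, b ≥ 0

Evaluate the objective at each vertex of the feasible region:
  z(0, 0) = 0
  z(17.5, 0) = 17.5
  z(4, 9) = 22  ←
  z(0, 10.33) = 20.67
The maximum is at a = 4, b = 9.

a = 4, b = 9, z = 22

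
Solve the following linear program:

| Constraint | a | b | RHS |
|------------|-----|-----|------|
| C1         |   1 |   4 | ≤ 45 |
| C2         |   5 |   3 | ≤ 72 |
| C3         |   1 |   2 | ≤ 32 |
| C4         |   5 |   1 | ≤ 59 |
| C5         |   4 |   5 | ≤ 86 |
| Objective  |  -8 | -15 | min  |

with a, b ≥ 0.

Evaluate the objective at each vertex of the feasible region:
  z(0, 0) = 0
  z(11.8, 0) = -94.4
  z(10.5, 6.5) = -181.5
  z(9, 9) = -207  ←
  z(0, 11.25) = -168.8
The minimum is at a = 9, b = 9.

a = 9, b = 9, z = -207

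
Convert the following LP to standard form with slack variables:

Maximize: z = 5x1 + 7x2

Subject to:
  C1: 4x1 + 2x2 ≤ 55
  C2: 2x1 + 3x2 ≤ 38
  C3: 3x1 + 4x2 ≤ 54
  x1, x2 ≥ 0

max z = 5x1 + 7x2

s.t.
  4x1 + 2x2 + s1 = 55
  2x1 + 3x2 + s2 = 38
  3x1 + 4x2 + s3 = 54
  x1, x2, s1, s2, s3 ≥ 0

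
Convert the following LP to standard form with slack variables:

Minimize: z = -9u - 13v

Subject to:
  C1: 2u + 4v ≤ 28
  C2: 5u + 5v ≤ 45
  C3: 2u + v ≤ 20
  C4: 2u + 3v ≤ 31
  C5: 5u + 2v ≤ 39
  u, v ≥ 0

min z = -9u - 13v

s.t.
  2u + 4v + s1 = 28
  5u + 5v + s2 = 45
  2u + v + s3 = 20
  2u + 3v + s4 = 31
  5u + 2v + s5 = 39
  u, v, s1, s2, s3, s4, s5 ≥ 0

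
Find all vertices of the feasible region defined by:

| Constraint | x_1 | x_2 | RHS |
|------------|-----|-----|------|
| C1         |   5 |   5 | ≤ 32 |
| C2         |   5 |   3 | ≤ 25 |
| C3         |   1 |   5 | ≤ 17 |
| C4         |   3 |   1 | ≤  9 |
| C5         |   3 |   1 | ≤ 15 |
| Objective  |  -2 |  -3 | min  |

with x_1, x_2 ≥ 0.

(0, 0), (3, 0), (2, 3), (0, 3.4)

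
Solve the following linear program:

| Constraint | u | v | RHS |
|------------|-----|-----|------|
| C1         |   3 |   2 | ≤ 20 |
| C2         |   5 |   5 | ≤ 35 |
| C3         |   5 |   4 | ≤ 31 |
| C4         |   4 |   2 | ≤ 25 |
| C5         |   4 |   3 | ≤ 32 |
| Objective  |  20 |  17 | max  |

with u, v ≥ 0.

Evaluate the objective at each vertex of the feasible region:
  z(0, 0) = 0
  z(6.2, 0) = 124
  z(3, 4) = 128  ←
  z(0, 7) = 119
The maximum is at u = 3, v = 4.

u = 3, v = 4, z = 128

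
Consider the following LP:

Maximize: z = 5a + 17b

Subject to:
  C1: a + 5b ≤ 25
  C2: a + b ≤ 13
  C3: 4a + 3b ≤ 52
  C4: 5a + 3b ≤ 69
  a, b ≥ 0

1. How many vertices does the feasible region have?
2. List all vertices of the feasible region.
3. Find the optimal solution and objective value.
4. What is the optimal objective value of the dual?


1. 4
2. (0, 0), (13, 0), (10, 3), (0, 5)
3. a = 10, b = 3, z = 101
4. 101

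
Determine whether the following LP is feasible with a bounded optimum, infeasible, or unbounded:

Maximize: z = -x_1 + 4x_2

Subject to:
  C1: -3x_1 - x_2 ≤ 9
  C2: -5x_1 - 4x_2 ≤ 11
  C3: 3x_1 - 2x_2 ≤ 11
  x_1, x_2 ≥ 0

Unbounded (objective can increase without bound)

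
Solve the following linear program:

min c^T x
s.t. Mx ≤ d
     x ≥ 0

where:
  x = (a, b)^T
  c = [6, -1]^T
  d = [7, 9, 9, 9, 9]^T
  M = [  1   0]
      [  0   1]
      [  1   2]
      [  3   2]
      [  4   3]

Evaluate the objective at each vertex of the feasible region:
  z(0, 0) = 0
  z(2.25, 0) = 13.5
  z(0, 3) = -3  ←
The minimum is at a = 0, b = 3.

a = 0, b = 3, z = -3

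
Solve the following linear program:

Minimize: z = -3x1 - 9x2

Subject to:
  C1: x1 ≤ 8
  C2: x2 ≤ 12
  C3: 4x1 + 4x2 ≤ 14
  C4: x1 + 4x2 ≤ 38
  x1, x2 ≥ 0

Evaluate the objective at each vertex of the feasible region:
  z(0, 0) = 0
  z(3.5, 0) = -10.5
  z(0, 3.5) = -31.5  ←
The minimum is at x1 = 0, x2 = 3.5.

x1 = 0, x2 = 3.5, z = -31.5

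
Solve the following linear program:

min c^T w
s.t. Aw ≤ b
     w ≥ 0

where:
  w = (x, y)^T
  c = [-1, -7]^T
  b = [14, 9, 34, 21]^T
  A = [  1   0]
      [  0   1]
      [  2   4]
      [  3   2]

Evaluate the objective at each vertex of the feasible region:
  z(0, 0) = 0
  z(7, 0) = -7
  z(2, 7.5) = -54.5
  z(0, 8.5) = -59.5  ←
The minimum is at x = 0, y = 8.5.

x = 0, y = 8.5, z = -59.5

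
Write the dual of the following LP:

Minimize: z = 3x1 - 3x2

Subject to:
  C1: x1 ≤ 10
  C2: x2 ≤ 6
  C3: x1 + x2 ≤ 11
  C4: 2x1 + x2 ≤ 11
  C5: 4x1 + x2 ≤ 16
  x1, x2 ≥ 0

Primal min cᵀx s.t. Ax ≤ b, x ≥ 0  →  Dual max −bᵀy s.t. Aᵀy ≥ −c, y ≥ 0.

Maximize: z = -10y1 - 6y2 - 11y3 - 11y4 - 16y5

Subject to:
  y1 + y3 + 2y4 + 4y5 ≥ -3
  y2 + y3 + y4 + y5 ≥ 3
  y1, y2, y3, y4, y5 ≥ 0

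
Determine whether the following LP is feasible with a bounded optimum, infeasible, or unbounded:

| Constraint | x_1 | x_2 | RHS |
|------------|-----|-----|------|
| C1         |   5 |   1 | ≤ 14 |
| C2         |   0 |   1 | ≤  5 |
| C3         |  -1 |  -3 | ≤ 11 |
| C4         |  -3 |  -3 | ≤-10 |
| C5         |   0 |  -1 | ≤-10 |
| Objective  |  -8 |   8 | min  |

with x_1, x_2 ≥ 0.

Infeasible (no feasible solution exists)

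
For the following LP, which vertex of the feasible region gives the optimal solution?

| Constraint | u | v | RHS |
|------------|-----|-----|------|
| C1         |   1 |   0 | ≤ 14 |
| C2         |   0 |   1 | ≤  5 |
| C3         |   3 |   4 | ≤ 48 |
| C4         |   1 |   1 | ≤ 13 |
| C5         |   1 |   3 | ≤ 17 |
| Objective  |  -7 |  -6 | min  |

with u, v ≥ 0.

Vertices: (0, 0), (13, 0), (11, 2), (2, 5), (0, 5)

Evaluate the objective at each vertex of the feasible region:
  z(0, 0) = 0
  z(13, 0) = -91  ←
  z(11, 2) = -89
  z(2, 5) = -44
  z(0, 5) = -30
The minimum is at u = 13, v = 0.

(13, 0)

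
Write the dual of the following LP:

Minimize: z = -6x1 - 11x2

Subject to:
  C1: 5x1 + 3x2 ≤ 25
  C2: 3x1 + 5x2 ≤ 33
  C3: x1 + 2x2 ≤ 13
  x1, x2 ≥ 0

Primal min cᵀx s.t. Ax ≤ b, x ≥ 0  →  Dual max −bᵀy s.t. Aᵀy ≥ −c, y ≥ 0.

Maximize: z = -25y1 - 33y2 - 13y3

Subject to:
  5y1 + 3y2 + y3 ≥ 6
  3y1 + 5y2 + 2y3 ≥ 11
  y1, y2, y3 ≥ 0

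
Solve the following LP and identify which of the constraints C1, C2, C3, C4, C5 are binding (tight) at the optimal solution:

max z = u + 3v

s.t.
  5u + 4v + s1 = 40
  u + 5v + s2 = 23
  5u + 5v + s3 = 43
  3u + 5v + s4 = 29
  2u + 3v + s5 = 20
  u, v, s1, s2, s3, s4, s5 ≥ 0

At u = 3, v = 4, compute slack b - a·x for each constraint:
  C1: 40 − 31 = 9  (slack)
  C2: 23 − 23 = 0  (binding)
  C3: 43 − 35 = 8  (slack)
  C4: 29 − 29 = 0  (binding)
  C5: 20 − 18 = 2  (slack)

Optimal: u = 3, v = 4
Binding: C2, C4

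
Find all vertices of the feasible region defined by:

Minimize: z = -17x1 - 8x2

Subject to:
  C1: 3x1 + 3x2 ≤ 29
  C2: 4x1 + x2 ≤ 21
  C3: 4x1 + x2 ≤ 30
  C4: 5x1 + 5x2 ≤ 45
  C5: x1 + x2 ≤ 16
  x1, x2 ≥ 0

(0, 0), (5.25, 0), (4, 5), (0, 9)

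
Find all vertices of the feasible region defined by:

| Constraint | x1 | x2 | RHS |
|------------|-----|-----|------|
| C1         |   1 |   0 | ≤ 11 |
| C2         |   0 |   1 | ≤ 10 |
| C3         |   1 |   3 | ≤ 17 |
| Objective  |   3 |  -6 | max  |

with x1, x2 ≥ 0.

(0, 0), (11, 0), (11, 2), (0, 5.667)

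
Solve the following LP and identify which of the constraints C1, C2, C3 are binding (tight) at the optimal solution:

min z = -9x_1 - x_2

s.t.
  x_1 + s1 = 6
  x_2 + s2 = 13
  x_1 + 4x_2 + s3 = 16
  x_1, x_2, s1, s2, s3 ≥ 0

At x_1 = 6, x_2 = 2.5, compute slack b - a·x for each constraint:
  C1: 6 − 6 = 0  (binding)
  C2: 13 − 2.5 = 10.5  (slack)
  C3: 16 − 16 = 0  (binding)

Optimal: x_1 = 6, x_2 = 2.5
Binding: C1, C3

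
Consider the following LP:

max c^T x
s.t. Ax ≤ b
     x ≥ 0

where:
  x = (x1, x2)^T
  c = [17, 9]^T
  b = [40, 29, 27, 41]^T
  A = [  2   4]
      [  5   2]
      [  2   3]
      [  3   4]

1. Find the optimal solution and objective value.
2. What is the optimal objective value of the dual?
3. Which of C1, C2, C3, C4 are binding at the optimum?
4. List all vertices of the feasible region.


1. x1 = 3, x2 = 7, z = 114
2. 114
3. C2, C3
4. (0, 0), (5.8, 0), (3, 7), (0, 9)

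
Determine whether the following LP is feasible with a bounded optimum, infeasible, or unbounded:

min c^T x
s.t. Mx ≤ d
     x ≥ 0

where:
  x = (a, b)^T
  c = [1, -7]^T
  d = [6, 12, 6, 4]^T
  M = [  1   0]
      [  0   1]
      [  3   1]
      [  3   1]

Feasible with a bounded optimal solution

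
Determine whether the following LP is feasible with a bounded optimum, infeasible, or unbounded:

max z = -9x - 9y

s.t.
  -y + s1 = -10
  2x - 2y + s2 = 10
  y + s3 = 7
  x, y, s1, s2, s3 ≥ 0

Infeasible (no feasible solution exists)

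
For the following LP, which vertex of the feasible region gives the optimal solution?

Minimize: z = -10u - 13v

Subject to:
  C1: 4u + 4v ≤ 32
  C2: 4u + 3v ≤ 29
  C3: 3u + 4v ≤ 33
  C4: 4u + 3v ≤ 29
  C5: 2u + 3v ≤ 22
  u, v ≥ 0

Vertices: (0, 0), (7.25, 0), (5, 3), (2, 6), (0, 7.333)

Evaluate the objective at each vertex of the feasible region:
  z(0, 0) = 0
  z(7.25, 0) = -72.5
  z(5, 3) = -89
  z(2, 6) = -98  ←
  z(0, 7.333) = -95.33
The minimum is at u = 2, v = 6.

(2, 6)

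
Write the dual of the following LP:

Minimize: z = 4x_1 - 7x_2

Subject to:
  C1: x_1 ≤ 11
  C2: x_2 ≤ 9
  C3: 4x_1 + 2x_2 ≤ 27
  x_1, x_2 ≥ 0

Primal min cᵀx s.t. Ax ≤ b, x ≥ 0  →  Dual max −bᵀy s.t. Aᵀy ≥ −c, y ≥ 0.

Maximize: z = -11y1 - 9y2 - 27y3

Subject to:
  y1 + 4y3 ≥ -4
  y2 + 2y3 ≥ 7
  y1, y2, y3 ≥ 0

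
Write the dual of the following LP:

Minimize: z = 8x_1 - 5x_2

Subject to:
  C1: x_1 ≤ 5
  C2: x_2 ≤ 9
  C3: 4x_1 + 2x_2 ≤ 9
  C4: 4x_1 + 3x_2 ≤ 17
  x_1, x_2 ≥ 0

Primal min cᵀx s.t. Ax ≤ b, x ≥ 0  →  Dual max −bᵀy s.t. Aᵀy ≥ −c, y ≥ 0.

Maximize: z = -5y1 - 9y2 - 9y3 - 17y4

Subject to:
  y1 + 4y3 + 4y4 ≥ -8
  y2 + 2y3 + 3y4 ≥ 5
  y1, y2, y3, y4 ≥ 0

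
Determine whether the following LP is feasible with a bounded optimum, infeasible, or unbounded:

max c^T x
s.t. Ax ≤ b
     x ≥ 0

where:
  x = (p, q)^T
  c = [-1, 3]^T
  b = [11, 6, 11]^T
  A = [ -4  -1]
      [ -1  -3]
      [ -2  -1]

Unbounded (objective can increase without bound)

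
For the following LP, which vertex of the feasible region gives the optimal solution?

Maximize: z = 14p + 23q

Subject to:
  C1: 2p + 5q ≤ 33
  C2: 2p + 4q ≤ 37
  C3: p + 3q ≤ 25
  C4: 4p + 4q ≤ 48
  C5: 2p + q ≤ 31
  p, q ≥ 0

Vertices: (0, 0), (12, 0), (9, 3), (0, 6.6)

Evaluate the objective at each vertex of the feasible region:
  z(0, 0) = 0
  z(12, 0) = 168
  z(9, 3) = 195  ←
  z(0, 6.6) = 151.8
The maximum is at p = 9, q = 3.

(9, 3)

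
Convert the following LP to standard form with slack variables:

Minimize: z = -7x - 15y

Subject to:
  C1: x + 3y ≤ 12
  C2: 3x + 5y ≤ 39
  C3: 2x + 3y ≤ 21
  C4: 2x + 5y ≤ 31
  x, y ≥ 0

min z = -7x - 15y

s.t.
  x + 3y + s1 = 12
  3x + 5y + s2 = 39
  2x + 3y + s3 = 21
  2x + 5y + s4 = 31
  x, y, s1, s2, s3, s4 ≥ 0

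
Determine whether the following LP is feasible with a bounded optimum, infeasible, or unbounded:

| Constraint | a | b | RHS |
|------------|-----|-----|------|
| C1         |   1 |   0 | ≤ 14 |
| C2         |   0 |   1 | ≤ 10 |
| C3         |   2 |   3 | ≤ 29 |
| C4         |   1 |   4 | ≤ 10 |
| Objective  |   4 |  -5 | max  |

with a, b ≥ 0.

Feasible with a bounded optimal solution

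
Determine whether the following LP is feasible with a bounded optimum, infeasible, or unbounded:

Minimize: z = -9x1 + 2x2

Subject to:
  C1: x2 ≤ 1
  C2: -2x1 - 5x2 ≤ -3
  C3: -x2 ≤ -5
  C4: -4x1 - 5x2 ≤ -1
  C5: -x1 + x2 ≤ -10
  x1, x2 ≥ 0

Infeasible (no feasible solution exists)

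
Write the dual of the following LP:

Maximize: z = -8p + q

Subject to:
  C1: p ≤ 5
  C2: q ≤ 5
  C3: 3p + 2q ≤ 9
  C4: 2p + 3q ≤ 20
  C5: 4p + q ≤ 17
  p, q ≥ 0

Primal max cᵀx s.t. Ax ≤ b, x ≥ 0  →  Dual min bᵀy s.t. Aᵀy ≥ c, y ≥ 0.

Minimize: z = 5y1 + 5y2 + 9y3 + 20y4 + 17y5

Subject to:
  y1 + 3y3 + 2y4 + 4y5 ≥ -8
  y2 + 2y3 + 3y4 + y5 ≥ 1
  y1, y2, y3, y4, y5 ≥ 0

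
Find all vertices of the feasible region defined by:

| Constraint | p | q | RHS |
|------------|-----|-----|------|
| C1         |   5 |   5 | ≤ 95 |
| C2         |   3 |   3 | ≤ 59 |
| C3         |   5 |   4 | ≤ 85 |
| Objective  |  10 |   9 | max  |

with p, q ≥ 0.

(0, 0), (17, 0), (9, 10), (0, 19)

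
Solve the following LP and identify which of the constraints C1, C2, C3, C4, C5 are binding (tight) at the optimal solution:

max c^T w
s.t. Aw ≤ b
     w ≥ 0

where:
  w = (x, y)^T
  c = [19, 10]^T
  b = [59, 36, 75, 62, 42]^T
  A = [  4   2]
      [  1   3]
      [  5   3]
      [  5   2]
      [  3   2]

At x = 10, y = 6, compute slack b - a·x for each constraint:
  C1: 59 − 52 = 7  (slack)
  C2: 36 − 28 = 8  (slack)
  C3: 75 − 68 = 7  (slack)
  C4: 62 − 62 = 0  (binding)
  C5: 42 − 42 = 0  (binding)

Optimal: x = 10, y = 6
Binding: C4, C5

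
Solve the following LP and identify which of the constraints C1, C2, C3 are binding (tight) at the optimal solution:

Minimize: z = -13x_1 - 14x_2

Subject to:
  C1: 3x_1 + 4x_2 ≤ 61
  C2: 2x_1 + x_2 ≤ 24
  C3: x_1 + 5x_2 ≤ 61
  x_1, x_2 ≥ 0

At x_1 = 7, x_2 = 10, compute slack b - a·x for each constraint:
  C1: 61 − 61 = 0  (binding)
  C2: 24 − 24 = 0  (binding)
  C3: 61 − 57 = 4  (slack)

Optimal: x_1 = 7, x_2 = 10
Binding: C1, C2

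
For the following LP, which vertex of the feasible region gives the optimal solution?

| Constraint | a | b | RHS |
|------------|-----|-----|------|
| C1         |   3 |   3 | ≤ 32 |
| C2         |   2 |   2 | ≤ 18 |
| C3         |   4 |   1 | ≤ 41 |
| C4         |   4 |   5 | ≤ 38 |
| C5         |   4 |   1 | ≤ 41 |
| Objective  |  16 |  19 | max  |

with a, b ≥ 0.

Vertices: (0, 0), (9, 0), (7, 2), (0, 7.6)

Evaluate the objective at each vertex of the feasible region:
  z(0, 0) = 0
  z(9, 0) = 144
  z(7, 2) = 150  ←
  z(0, 7.6) = 144.4
The maximum is at a = 7, b = 2.

(7, 2)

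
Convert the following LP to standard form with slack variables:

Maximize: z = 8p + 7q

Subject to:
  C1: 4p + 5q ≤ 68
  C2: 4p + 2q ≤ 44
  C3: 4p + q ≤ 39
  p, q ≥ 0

max z = 8p + 7q

s.t.
  4p + 5q + s1 = 68
  4p + 2q + s2 = 44
  4p + q + s3 = 39
  p, q, s1, s2, s3 ≥ 0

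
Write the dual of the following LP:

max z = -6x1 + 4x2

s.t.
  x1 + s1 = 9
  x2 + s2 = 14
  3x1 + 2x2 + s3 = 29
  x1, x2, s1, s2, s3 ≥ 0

Primal max cᵀx s.t. Ax ≤ b, x ≥ 0  →  Dual min bᵀy s.t. Aᵀy ≥ c, y ≥ 0.

Minimize: z = 9y1 + 14y2 + 29y3

Subject to:
  y1 + 3y3 ≥ -6
  y2 + 2y3 ≥ 4
  y1, y2, y3 ≥ 0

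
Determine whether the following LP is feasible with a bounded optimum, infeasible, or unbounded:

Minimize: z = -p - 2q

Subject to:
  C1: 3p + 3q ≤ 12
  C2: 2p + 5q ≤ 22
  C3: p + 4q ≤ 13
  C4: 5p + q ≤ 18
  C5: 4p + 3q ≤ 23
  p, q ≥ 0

Feasible with a bounded optimal solution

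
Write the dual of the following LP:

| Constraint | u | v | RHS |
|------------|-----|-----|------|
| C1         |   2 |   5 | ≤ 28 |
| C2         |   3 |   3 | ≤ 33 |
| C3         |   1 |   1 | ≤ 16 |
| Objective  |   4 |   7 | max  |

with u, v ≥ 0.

Primal max cᵀx s.t. Ax ≤ b, x ≥ 0  →  Dual min bᵀy s.t. Aᵀy ≥ c, y ≥ 0.

Minimize: z = 28y1 + 33y2 + 16y3

Subject to:
  2y1 + 3y2 + y3 ≥ 4
  5y1 + 3y2 + y3 ≥ 7
  y1, y2, y3 ≥ 0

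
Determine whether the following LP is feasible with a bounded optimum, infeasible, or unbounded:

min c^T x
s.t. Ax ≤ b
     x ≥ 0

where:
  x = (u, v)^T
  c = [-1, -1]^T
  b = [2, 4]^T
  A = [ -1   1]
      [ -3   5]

Unbounded (objective can decrease without bound)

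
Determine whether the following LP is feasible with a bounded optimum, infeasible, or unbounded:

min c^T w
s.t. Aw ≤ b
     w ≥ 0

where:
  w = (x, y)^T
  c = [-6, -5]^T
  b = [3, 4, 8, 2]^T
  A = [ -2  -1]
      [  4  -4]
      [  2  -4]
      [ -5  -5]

Unbounded (objective can decrease without bound)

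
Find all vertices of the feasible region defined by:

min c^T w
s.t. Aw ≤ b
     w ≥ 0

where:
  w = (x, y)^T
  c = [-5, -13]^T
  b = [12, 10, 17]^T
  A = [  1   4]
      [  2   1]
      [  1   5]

(0, 0), (5, 0), (4, 2), (0, 3)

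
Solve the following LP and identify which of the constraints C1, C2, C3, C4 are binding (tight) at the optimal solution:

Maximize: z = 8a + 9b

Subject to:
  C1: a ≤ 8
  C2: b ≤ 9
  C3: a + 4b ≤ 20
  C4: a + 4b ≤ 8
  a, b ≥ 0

At a = 8, b = 0, compute slack b - a·x for each constraint:
  C1: 8 − 8 = 0  (binding)
  C2: 9 − 0 = 9  (slack)
  C3: 20 − 8 = 12  (slack)
  C4: 8 − 8 = 0  (binding)

Optimal: a = 8, b = 0
Binding: C1, C4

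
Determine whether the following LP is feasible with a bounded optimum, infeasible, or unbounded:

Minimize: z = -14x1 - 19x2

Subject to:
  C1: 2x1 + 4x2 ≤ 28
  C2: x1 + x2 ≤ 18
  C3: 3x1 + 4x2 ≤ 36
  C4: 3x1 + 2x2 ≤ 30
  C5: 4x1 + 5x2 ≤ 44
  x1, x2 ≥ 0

Feasible with a bounded optimal solution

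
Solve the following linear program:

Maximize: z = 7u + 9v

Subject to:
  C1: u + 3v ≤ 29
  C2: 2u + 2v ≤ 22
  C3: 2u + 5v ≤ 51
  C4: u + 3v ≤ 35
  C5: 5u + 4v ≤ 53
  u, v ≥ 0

Evaluate the objective at each vertex of the feasible region:
  z(0, 0) = 0
  z(10.6, 0) = 74.2
  z(9, 2) = 81
  z(2, 9) = 95  ←
  z(0, 9.667) = 87
The maximum is at u = 2, v = 9.

u = 2, v = 9, z = 95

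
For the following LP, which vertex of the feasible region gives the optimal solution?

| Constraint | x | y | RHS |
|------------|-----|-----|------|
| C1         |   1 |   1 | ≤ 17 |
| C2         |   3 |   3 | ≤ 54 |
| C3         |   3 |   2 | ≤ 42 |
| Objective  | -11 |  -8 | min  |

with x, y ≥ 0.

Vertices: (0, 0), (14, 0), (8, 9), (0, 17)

Evaluate the objective at each vertex of the feasible region:
  z(0, 0) = 0
  z(14, 0) = -154
  z(8, 9) = -160  ←
  z(0, 17) = -136
The minimum is at x = 8, y = 9.

(8, 9)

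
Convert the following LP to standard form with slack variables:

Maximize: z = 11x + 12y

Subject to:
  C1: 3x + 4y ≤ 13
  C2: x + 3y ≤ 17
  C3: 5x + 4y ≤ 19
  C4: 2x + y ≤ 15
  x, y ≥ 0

max z = 11x + 12y

s.t.
  3x + 4y + s1 = 13
  x + 3y + s2 = 17
  5x + 4y + s3 = 19
  2x + y + s4 = 15
  x, y, s1, s2, s3, s4 ≥ 0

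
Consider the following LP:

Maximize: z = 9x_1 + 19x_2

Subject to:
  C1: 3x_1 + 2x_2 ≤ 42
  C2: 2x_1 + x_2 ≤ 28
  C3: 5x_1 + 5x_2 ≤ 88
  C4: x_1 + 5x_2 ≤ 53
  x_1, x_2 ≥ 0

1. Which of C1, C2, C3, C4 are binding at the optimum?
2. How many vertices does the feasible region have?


1. C1, C4
2. 4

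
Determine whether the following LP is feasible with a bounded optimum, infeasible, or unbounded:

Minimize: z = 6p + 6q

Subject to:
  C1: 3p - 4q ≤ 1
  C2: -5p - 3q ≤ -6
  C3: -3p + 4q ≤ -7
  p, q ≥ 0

Infeasible (no feasible solution exists)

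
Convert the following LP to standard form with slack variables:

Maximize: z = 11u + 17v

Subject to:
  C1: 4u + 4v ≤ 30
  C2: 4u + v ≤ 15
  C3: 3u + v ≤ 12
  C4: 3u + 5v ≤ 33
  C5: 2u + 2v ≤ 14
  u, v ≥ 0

max z = 11u + 17v

s.t.
  4u + 4v + s1 = 30
  4u + v + s2 = 15
  3u + v + s3 = 12
  3u + 5v + s4 = 33
  2u + 2v + s5 = 14
  u, v, s1, s2, s3, s4, s5 ≥ 0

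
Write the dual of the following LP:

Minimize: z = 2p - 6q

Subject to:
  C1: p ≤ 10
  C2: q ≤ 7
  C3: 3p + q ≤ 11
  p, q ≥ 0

Primal min cᵀx s.t. Ax ≤ b, x ≥ 0  →  Dual max −bᵀy s.t. Aᵀy ≥ −c, y ≥ 0.

Maximize: z = -10y1 - 7y2 - 11y3

Subject to:
  y1 + 3y3 ≥ -2
  y2 + y3 ≥ 6
  y1, y2, y3 ≥ 0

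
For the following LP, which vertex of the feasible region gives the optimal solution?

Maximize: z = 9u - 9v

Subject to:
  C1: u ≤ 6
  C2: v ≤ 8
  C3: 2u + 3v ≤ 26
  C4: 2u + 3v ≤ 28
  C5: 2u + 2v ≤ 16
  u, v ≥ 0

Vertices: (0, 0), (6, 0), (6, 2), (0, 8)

Evaluate the objective at each vertex of the feasible region:
  z(0, 0) = 0
  z(6, 0) = 54  ←
  z(6, 2) = 36
  z(0, 8) = -72
The maximum is at u = 6, v = 0.

(6, 0)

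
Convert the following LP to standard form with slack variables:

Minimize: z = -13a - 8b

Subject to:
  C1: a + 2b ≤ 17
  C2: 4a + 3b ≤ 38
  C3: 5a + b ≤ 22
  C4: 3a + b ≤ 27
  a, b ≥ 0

min z = -13a - 8b

s.t.
  a + 2b + s1 = 17
  4a + 3b + s2 = 38
  5a + b + s3 = 22
  3a + b + s4 = 27
  a, b, s1, s2, s3, s4 ≥ 0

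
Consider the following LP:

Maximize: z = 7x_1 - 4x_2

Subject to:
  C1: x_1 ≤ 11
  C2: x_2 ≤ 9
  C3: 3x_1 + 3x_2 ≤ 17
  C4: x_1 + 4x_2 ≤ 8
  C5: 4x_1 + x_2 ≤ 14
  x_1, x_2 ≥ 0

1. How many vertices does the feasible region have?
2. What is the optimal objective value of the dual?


1. 4
2. 24.5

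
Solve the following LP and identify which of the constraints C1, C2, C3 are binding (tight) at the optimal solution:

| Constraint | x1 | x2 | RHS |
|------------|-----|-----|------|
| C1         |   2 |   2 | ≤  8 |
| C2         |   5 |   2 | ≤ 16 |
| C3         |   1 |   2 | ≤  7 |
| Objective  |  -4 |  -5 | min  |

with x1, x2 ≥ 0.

At x1 = 1, x2 = 3, compute slack b - a·x for each constraint:
  C1: 8 − 8 = 0  (binding)
  C2: 16 − 11 = 5  (slack)
  C3: 7 − 7 = 0  (binding)

Optimal: x1 = 1, x2 = 3
Binding: C1, C3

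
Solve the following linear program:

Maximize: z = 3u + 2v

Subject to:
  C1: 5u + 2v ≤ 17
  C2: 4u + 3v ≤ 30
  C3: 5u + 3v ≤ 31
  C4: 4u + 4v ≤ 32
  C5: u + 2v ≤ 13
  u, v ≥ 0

Evaluate the objective at each vertex of the feasible region:
  z(0, 0) = 0
  z(3.4, 0) = 10.2
  z(1, 6) = 15  ←
  z(0, 6.5) = 13
The maximum is at u = 1, v = 6.

u = 1, v = 6, z = 15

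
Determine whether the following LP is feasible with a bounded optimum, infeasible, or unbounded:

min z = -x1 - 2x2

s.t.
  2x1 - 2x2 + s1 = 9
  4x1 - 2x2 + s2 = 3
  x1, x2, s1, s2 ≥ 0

Unbounded (objective can decrease without bound)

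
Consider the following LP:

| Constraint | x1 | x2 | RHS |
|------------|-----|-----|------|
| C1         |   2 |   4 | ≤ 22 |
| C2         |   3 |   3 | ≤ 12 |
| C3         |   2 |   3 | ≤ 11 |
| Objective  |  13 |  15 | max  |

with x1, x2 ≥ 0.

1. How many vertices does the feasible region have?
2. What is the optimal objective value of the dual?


1. 4
2. 58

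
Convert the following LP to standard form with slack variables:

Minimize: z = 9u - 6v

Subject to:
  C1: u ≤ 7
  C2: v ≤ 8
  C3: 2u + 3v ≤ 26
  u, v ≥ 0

min z = 9u - 6v

s.t.
  u + s1 = 7
  v + s2 = 8
  2u + 3v + s3 = 26
  u, v, s1, s2, s3 ≥ 0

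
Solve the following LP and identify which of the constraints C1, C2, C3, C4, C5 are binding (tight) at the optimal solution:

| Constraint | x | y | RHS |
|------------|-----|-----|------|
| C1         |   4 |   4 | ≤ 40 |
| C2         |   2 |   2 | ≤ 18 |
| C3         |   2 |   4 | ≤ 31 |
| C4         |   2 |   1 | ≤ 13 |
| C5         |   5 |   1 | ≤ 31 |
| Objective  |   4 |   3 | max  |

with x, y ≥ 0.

At x = 4, y = 5, compute slack b - a·x for each constraint:
  C1: 40 − 36 = 4  (slack)
  C2: 18 − 18 = 0  (binding)
  C3: 31 − 28 = 3  (slack)
  C4: 13 − 13 = 0  (binding)
  C5: 31 − 25 = 6  (slack)

Optimal: x = 4, y = 5
Binding: C2, C4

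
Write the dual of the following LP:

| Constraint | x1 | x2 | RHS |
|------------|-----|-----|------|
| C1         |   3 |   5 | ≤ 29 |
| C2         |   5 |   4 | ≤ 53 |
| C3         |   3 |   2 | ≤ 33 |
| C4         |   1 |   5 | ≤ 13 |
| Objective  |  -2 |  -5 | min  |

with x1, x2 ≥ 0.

Primal min cᵀx s.t. Ax ≤ b, x ≥ 0  →  Dual max −bᵀy s.t. Aᵀy ≥ −c, y ≥ 0.

Maximize: z = -29y1 - 53y2 - 33y3 - 13y4

Subject to:
  3y1 + 5y2 + 3y3 + y4 ≥ 2
  5y1 + 4y2 + 2y3 + 5y4 ≥ 5
  y1, y2, y3, y4 ≥ 0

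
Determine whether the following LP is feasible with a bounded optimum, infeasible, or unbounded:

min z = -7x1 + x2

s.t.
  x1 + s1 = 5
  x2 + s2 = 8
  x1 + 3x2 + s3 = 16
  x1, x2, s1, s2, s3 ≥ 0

Feasible with a bounded optimal solution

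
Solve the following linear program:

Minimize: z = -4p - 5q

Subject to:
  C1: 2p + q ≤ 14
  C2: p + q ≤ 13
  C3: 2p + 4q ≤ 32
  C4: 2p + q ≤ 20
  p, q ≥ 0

Evaluate the objective at each vertex of the feasible region:
  z(0, 0) = 0
  z(7, 0) = -28
  z(4, 6) = -46  ←
  z(0, 8) = -40
The minimum is at p = 4, q = 6.

p = 4, q = 6, z = -46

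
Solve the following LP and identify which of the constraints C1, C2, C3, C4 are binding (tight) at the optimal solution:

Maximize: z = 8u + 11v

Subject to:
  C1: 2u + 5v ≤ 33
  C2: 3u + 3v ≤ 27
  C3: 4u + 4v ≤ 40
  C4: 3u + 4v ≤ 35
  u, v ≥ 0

At u = 4, v = 5, compute slack b - a·x for each constraint:
  C1: 33 − 33 = 0  (binding)
  C2: 27 − 27 = 0  (binding)
  C3: 40 − 36 = 4  (slack)
  C4: 35 − 32 = 3  (slack)

Optimal: u = 4, v = 5
Binding: C1, C2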